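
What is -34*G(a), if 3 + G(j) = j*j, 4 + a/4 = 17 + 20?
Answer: -592314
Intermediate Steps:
a = 132 (a = -16 + 4*(17 + 20) = -16 + 4*37 = -16 + 148 = 132)
G(j) = -3 + j² (G(j) = -3 + j*j = -3 + j²)
-34*G(a) = -34*(-3 + 132²) = -34*(-3 + 17424) = -34*17421 = -592314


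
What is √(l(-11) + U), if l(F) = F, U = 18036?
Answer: 5*√721 ≈ 134.26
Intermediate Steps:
√(l(-11) + U) = √(-11 + 18036) = √18025 = 5*√721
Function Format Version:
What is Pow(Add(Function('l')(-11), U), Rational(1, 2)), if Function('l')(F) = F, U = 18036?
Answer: Mul(5, Pow(721, Rational(1, 2))) ≈ 134.26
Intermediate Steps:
Pow(Add(Function('l')(-11), U), Rational(1, 2)) = Pow(Add(-11, 18036), Rational(1, 2)) = Pow(18025, Rational(1, 2)) = Mul(5, Pow(721, Rational(1, 2)))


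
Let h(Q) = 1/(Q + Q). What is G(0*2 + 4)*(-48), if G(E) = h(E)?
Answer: -6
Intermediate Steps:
h(Q) = 1/(2*Q)
G(E) = 1/(2*E)
G(0*2 + 4)*(-48) = (1/(2*(0*2 + 4)))*(-48) = (1/(2*(0 + 4)))*(-48) = ((1/2)/4)*(-48) = ((1/2)*(1/4))*(-48) = (1/8)*(-48) = -6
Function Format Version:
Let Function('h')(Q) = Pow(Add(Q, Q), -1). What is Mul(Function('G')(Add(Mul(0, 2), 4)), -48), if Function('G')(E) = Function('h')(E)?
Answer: -6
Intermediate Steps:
Function('h')(Q) = Mul(Rational(1, 2), Pow(Q, -1)) (Function('h')(Q) = Pow(Mul(2, Q), -1) = Mul(Rational(1, 2), Pow(Q, -1)))
Function('G')(E) = Mul(Rational(1, 2), Pow(E, -1))
Mul(Function('G')(Add(Mul(0, 2), 4)), -48) = Mul(Mul(Rational(1, 2), Pow(Add(Mul(0, 2), 4), -1)), -48) = Mul(Mul(Rational(1, 2), Pow(Add(0, 4), -1)), -48) = Mul(Mul(Rational(1, 2), Pow(4, -1)), -48) = Mul(Mul(Rational(1, 2), Rational(1, 4)), -48) = Mul(Rational(1, 8), -48) = -6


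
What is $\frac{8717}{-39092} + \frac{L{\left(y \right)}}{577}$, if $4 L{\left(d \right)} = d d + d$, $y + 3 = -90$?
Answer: $\frac{78588079}{22556084} \approx 3.4841$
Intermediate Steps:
$y = -93$ ($y = -3 - 90 = -93$)
$L{\left(d \right)} = \frac{d}{4} + \frac{d^{2}}{4}$ ($L{\left(d \right)} = \frac{d d + d}{4} = \frac{d^{2} + d}{4} = \frac{d + d^{2}}{4} = \frac{d}{4} + \frac{d^{2}}{4}$)
$\frac{8717}{-39092} + \frac{L{\left(y \right)}}{577} = \frac{8717}{-39092} + \frac{\frac{1}{4} \left(-93\right) \left(1 - 93\right)}{577} = 8717 \left(- \frac{1}{39092}\right) + \frac{1}{4} \left(-93\right) \left(-92\right) \frac{1}{577} = - \frac{8717}{39092} + 2139 \cdot \frac{1}{577} = - \frac{8717}{39092} + \frac{2139}{577} = \frac{78588079}{22556084}$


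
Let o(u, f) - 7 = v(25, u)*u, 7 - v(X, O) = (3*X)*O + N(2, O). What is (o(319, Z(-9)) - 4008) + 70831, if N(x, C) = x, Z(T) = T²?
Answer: -7563650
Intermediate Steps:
v(X, O) = 5 - 3*O*X (v(X, O) = 7 - ((3*X)*O + 2) = 7 - (3*O*X + 2) = 7 - (2 + 3*O*X) = 7 + (-2 - 3*O*X) = 5 - 3*O*X)
o(u, f) = 7 + u*(5 - 75*u) (o(u, f) = 7 + (5 - 3*u*25)*u = 7 + (5 - 75*u)*u = 7 + u*(5 - 75*u))
(o(319, Z(-9)) - 4008) + 70831 = ((7 - 5*319*(-1 + 15*319)) - 4008) + 70831 = ((7 - 5*319*(-1 + 4785)) - 4008) + 70831 = ((7 - 5*319*4784) - 4008) + 70831 = ((7 - 7630480) - 4008) + 70831 = (-7630473 - 4008) + 70831 = -7634481 + 70831 = -7563650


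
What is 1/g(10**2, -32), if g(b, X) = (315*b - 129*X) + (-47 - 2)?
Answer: 1/35579 ≈ 2.8106e-5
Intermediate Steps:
g(b, X) = -49 - 129*X + 315*b (g(b, X) = (-129*X + 315*b) - 49 = -49 - 129*X + 315*b)
1/g(10**2, -32) = 1/(-49 - 129*(-32) + 315*10**2) = 1/(-49 + 4128 + 315*100) = 1/(-49 + 4128 + 31500) = 1/35579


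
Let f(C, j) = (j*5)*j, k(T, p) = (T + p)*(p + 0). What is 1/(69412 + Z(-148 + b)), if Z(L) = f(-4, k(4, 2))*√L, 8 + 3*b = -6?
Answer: 17353/1224292036 - 15*I*√1374/306073009 ≈ 1.4174e-5 - 1.8166e-6*I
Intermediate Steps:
b = -14/3 (b = -8/3 + (⅓)*(-6) = -8/3 - 2 = -14/3 ≈ -4.6667)
k(T, p) = p*(T + p) (k(T, p) = (T + p)*p = p*(T + p))
f(C, j) = 5*j² (f(C, j) = (5*j)*j = 5*j²)
Z(L) = 720*√L (Z(L) = (5*(2*(4 + 2))²)*√L = (5*(2*6)²)*√L = (5*12²)*√L = (5*144)*√L = 720*√L)
1/(69412 + Z(-148 + b)) = 1/(69412 + 720*√(-148 - 14/3)) = 1/(69412 + 720*√(-458/3)) = 1/(69412 + 720*(I*√1374/3)) = 1/(69412 + 240*I*√1374)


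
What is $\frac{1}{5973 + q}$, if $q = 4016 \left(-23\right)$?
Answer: $- \frac{1}{86395} \approx -1.1575 \cdot 10^{-5}$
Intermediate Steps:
$q = -92368$
$\frac{1}{5973 + q} = \frac{1}{5973 - 92368} = \frac{1}{-86395} = - \frac{1}{86395}$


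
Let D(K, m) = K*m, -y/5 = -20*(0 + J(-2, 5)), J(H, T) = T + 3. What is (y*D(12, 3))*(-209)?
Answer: -6019200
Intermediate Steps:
J(H, T) = 3 + T
y = 800 (y = -(-100)*(0 + (3 + 5)) = -(-100)*(0 + 8) = -(-100)*8 = -5*(-160) = 800)
(y*D(12, 3))*(-209) = (800*(12*3))*(-209) = (800*36)*(-209) = 28800*(-209) = -6019200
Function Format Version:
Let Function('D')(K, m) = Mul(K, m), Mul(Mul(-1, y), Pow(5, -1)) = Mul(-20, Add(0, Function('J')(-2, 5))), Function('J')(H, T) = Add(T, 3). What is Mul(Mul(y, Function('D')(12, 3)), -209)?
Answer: -6019200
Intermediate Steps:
Function('J')(H, T) = Add(3, T)
y = 800 (y = Mul(-5, Mul(-20, Add(0, Add(3, 5)))) = Mul(-5, Mul(-20, Add(0, 8))) = Mul(-5, Mul(-20, 8)) = Mul(-5, -160) = 800)
Mul(Mul(y, Function('D')(12, 3)), -209) = Mul(Mul(800, Mul(12, 3)), -209) = Mul(Mul(800, 36), -209) = Mul(28800, -209) = -6019200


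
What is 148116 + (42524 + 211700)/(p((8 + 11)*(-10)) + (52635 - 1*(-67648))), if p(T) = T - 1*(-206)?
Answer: 17818460908/120299 ≈ 1.4812e+5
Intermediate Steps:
p(T) = 206 + T (p(T) = T + 206 = 206 + T)
148116 + (42524 + 211700)/(p((8 + 11)*(-10)) + (52635 - 1*(-67648))) = 148116 + (42524 + 211700)/((206 + (8 + 11)*(-10)) + (52635 - 1*(-67648))) = 148116 + 254224/((206 + 19*(-10)) + (52635 + 67648)) = 148116 + 254224/((206 - 190) + 120283) = 148116 + 254224/(16 + 120283) = 148116 + 254224/120299 = 17818460908/120299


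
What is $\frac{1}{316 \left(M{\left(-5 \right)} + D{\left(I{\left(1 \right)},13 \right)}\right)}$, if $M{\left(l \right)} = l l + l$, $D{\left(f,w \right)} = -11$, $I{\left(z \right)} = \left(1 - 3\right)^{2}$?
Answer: $\frac{1}{2844} \approx 0.00035162$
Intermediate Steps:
$I{\left(z \right)} = 4$ ($I{\left(z \right)} = \left(-2\right)^{2} = 4$)
$M{\left(l \right)} = l + l^{2}$ ($M{\left(l \right)} = l^{2} + l = l + l^{2}$)
$\frac{1}{316 \left(M{\left(-5 \right)} + D{\left(I{\left(1 \right)},13 \right)}\right)} = \frac{1}{316 \left(- 5 \left(1 - 5\right) - 11\right)} = \frac{1}{316 \left(\left(-5\right) \left(-4\right) - 11\right)} = \frac{1}{316 \left(20 - 11\right)} = \frac{1}{316 \cdot 9} = \frac{1}{316} \cdot \frac{1}{9} = \frac{1}{2844}$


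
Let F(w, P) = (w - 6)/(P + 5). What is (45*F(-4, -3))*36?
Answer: -8100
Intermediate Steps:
F(w, P) = (-6 + w)/(5 + P)
(45*F(-4, -3))*36 = (45*((-6 - 4)/(5 - 3)))*36 = (45*(-10/2))*36 = (45*((1/2)*(-10)))*36 = (45*(-5))*36 = -225*36 = -8100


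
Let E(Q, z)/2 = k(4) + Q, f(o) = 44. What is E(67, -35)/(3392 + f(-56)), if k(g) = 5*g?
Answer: 87/1718 ≈ 0.050640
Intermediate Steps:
E(Q, z) = 40 + 2*Q (E(Q, z) = 2*(5*4 + Q) = 2*(20 + Q) = 40 + 2*Q)
E(67, -35)/(3392 + f(-56)) = (40 + 2*67)/(3392 + 44) = (40 + 134)/3436 = 174*(1/3436) = 87/1718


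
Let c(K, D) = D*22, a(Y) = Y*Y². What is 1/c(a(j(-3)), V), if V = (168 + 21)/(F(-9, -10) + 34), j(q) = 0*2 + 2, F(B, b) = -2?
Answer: 16/2079 ≈ 0.0076960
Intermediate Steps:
j(q) = 2 (j(q) = 0 + 2 = 2)
a(Y) = Y³
V = 189/32 (V = (168 + 21)/(-2 + 34) = 189/32 ≈ 5.9063)
c(K, D) = 22*D
1/c(a(j(-3)), V) = 1/(22*(189/32)) = 1/(2079/16) = 16/2079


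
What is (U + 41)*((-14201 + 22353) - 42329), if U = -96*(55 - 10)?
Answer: 146243383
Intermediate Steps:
U = -4320 (U = -96*45 = -4320)
(U + 41)*((-14201 + 22353) - 42329) = (-4320 + 41)*((-14201 + 22353) - 42329) = -4279*(8152 - 42329) = -4279*(-34177) = 146243383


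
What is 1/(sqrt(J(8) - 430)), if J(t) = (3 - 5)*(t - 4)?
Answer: -I*sqrt(438)/438 ≈ -0.047782*I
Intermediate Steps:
J(t) = 8 - 2*t (J(t) = -2*(-4 + t) = 8 - 2*t)
1/(sqrt(J(8) - 430)) = 1/(sqrt((8 - 2*8) - 430)) = 1/(sqrt((8 - 16) - 430)) = 1/(sqrt(-8 - 430)) = 1/(sqrt(-438)) = 1/(I*sqrt(438)) = -I*sqrt(438)/438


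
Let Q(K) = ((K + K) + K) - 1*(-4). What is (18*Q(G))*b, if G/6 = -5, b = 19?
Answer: -29412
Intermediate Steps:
G = -30 (G = 6*(-5) = -30)
Q(K) = 4 + 3*K (Q(K) = (2*K + K) + 4 = 3*K + 4 = 4 + 3*K)
(18*Q(G))*b = (18*(4 + 3*(-30)))*19 = (18*(4 - 90))*19 = (18*(-86))*19 = -1548*19 = -29412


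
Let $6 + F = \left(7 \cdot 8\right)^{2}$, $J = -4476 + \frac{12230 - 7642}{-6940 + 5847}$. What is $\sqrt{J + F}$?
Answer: $\frac{3 i \sqrt{179223582}}{1093} \approx 36.745 i$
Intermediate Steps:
$J = - \frac{4896856}{1093}$ ($J = -4476 + \frac{4588}{-1093} = -4476 + 4588 \left(- \frac{1}{1093}\right) = -4476 - \frac{4588}{1093} = - \frac{4896856}{1093} \approx -4480.2$)
$F = 3130$ ($F = -6 + \left(7 \cdot 8\right)^{2} = -6 + 56^{2} = -6 + 3136 = 3130$)
$\sqrt{J + F} = \sqrt{- \frac{4896856}{1093} + 3130} = \sqrt{- \frac{1475766}{1093}} = \frac{3 i \sqrt{179223582}}{1093}$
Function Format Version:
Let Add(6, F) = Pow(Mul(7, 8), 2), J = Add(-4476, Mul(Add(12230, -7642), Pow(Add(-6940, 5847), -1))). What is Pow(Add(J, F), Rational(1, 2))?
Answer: Mul(Rational(3, 1093), I, Pow(179223582, Rational(1, 2))) ≈ Mul(36.745, I)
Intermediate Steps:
J = Rational(-4896856, 1093) (J = Add(-4476, Mul(4588, Pow(-1093, -1))) = Add(-4476, Mul(4588, Rational(-1, 1093))) = Add(-4476, Rational(-4588, 1093)) = Rational(-4896856, 1093) ≈ -4480.2)
F = 3130 (F = Add(-6, Pow(Mul(7, 8), 2)) = Add(-6, Pow(56, 2)) = Add(-6, 3136) = 3130)
Pow(Add(J, F), Rational(1, 2)) = Pow(Add(Rational(-4896856, 1093), 3130), Rational(1, 2)) = Pow(Rational(-1475766, 1093), Rational(1, 2)) = Mul(Rational(3, 1093), I, Pow(179223582, Rational(1, 2)))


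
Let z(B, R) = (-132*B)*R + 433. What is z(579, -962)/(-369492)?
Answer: -73524169/369492 ≈ -198.99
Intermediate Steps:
z(B, R) = 433 - 132*B*R (z(B, R) = -132*B*R + 433 = 433 - 132*B*R)
z(579, -962)/(-369492) = (433 - 132*579*(-962))/(-369492) = (433 + 73523736)*(-1/369492) = 73524169*(-1/369492) = -73524169/369492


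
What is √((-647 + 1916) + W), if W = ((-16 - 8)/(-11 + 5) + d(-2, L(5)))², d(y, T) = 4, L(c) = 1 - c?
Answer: √1333 ≈ 36.510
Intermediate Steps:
W = 64 (W = ((-16 - 8)/(-11 + 5) + 4)² = (-24/(-6) + 4)² = (-24*(-⅙) + 4)² = (4 + 4)² = 8² = 64)
√((-647 + 1916) + W) = √((-647 + 1916) + 64) = √(1269 + 64) = √1333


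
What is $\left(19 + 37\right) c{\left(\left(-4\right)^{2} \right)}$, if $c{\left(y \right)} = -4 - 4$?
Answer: $-448$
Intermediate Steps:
$c{\left(y \right)} = -8$
$\left(19 + 37\right) c{\left(\left(-4\right)^{2} \right)} = \left(19 + 37\right) \left(-8\right) = 56 \left(-8\right) = -448$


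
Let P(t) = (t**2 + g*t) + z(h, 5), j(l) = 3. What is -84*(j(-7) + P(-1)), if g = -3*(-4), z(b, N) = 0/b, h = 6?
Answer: 672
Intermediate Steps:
z(b, N) = 0
g = 12
P(t) = t**2 + 12*t (P(t) = (t**2 + 12*t) + 0 = t**2 + 12*t)
-84*(j(-7) + P(-1)) = -84*(3 - (12 - 1)) = -84*(3 - 1*11) = -84*(3 - 11) = -84*(-8) = 672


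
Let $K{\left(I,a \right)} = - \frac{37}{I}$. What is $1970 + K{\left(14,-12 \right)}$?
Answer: $\frac{27543}{14} \approx 1967.4$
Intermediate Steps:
$1970 + K{\left(14,-12 \right)} = 1970 - \frac{37}{14} = \frac{27543}{14}$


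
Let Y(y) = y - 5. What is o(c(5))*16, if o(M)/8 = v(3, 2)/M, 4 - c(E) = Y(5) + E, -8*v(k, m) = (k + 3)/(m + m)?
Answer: 24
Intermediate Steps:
Y(y) = -5 + y
v(k, m) = -(3 + k)/(16*m) (v(k, m) = -(k + 3)/(8*(m + m)) = -(3 + k)/(8*(2*m)) = -(3 + k)*1/(2*m)/8 = -(3 + k)/(16*m))
c(E) = 4 - E (c(E) = 4 - ((-5 + 5) + E) = 4 - (0 + E) = 4 - E)
o(M) = -3/(2*M) (o(M) = 8*(((1/16)*(-3 - 1*3)/2)/M) = 8*(((1/16)*(½)*(-3 - 3))/M) = 8*(((1/16)*(½)*(-6))/M) = 8*(-3/(16*M)) = -3/(2*M))
o(c(5))*16 = -3/(2*(4 - 1*5))*16 = -3/(2*(4 - 5))*16 = -3/2/(-1)*16 = -3/2*(-1)*16 = (3/2)*16 = 24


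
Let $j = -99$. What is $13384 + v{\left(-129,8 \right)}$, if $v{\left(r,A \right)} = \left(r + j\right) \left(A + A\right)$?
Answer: $9736$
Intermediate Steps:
$v{\left(r,A \right)} = 2 A \left(-99 + r\right)$ ($v{\left(r,A \right)} = \left(r - 99\right) \left(A + A\right) = \left(-99 + r\right) 2 A = 2 A \left(-99 + r\right)$)
$13384 + v{\left(-129,8 \right)} = 13384 + 2 \cdot 8 \left(-99 - 129\right) = 13384 + 2 \cdot 8 \left(-228\right) = 13384 - 3648 = 9736$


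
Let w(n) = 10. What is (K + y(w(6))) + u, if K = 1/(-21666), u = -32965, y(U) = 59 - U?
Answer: -713158057/21666 ≈ -32916.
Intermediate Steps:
K = -1/21666 ≈ -4.6155e-5
(K + y(w(6))) + u = (-1/21666 + (59 - 1*10)) - 32965 = (-1/21666 + (59 - 10)) - 32965 = (-1/21666 + 49) - 32965 = 1061633/21666 - 32965 = -713158057/21666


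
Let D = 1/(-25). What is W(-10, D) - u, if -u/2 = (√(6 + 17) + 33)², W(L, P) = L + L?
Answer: 2204 + 132*√23 ≈ 2837.1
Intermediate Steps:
D = -1/25 ≈ -0.040000
W(L, P) = 2*L
u = -2*(33 + √23)² (u = -2*(√(6 + 17) + 33)² = -2*(√23 + 33)² = -2*(33 + √23)² ≈ -2857.1)
W(-10, D) - u = 2*(-10) - (-2224 - 132*√23) = -20 + (2224 + 132*√23) = 2204 + 132*√23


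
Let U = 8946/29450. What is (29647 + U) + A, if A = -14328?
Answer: 225576748/14725 ≈ 15319.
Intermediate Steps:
U = 4473/14725 (U = 8946*(1/29450) = 4473/14725 ≈ 0.30377)
(29647 + U) + A = (29647 + 4473/14725) - 14328 = 436556548/14725 - 14328 = 225576748/14725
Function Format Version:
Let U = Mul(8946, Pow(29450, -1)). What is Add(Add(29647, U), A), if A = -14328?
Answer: Rational(225576748, 14725) ≈ 15319.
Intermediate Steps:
U = Rational(4473, 14725) (U = Mul(8946, Rational(1, 29450)) = Rational(4473, 14725) ≈ 0.30377)
Add(Add(29647, U), A) = Add(Add(29647, Rational(4473, 14725)), -14328) = Add(Rational(436556548, 14725), -14328) = Rational(225576748, 14725)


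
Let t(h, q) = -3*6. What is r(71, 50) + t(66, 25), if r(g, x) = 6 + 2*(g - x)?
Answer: 30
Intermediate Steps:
t(h, q) = -18
r(g, x) = 6 - 2*x + 2*g (r(g, x) = 6 + (-2*x + 2*g) = 6 - 2*x + 2*g)
r(71, 50) + t(66, 25) = (6 - 2*50 + 2*71) - 18 = (6 - 100 + 142) - 18 = 48 - 18 = 30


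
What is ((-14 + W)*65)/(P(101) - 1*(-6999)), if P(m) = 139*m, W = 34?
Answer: 650/10519 ≈ 0.061793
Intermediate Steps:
((-14 + W)*65)/(P(101) - 1*(-6999)) = ((-14 + 34)*65)/(139*101 - 1*(-6999)) = (20*65)/(14039 + 6999) = 1300/21038 = 1300*(1/21038) = 650/10519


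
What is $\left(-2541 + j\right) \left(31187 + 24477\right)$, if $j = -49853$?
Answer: $-2916459616$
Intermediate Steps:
$\left(-2541 + j\right) \left(31187 + 24477\right) = \left(-2541 - 49853\right) \left(31187 + 24477\right) = \left(-52394\right) 55664 = -2916459616$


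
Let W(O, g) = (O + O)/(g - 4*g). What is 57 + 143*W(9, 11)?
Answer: -21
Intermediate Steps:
W(O, g) = -2*O/(3*g) (W(O, g) = (2*O)/((-3*g)) = (2*O)*(-1/(3*g)) = -2*O/(3*g))
57 + 143*W(9, 11) = 57 + 143*(-⅔*9/11) = 57 + 143*(-⅔*9*1/11) = 57 + 143*(-6/11) = 57 - 78 = -21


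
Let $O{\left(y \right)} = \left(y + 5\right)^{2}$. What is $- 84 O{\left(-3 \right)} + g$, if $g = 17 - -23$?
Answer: $-296$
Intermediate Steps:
$O{\left(y \right)} = \left(5 + y\right)^{2}$
$g = 40$ ($g = 17 + 23 = 40$)
$- 84 O{\left(-3 \right)} + g = - 84 \left(5 - 3\right)^{2} + 40 = - 84 \cdot 2^{2} + 40 = \left(-84\right) 4 + 40 = -336 + 40 = -296$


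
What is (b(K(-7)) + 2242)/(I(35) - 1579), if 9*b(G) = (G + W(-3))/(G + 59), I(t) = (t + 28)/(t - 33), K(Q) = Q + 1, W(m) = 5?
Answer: -2138866/1476315 ≈ -1.4488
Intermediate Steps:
K(Q) = 1 + Q
I(t) = (28 + t)/(-33 + t)
b(G) = (5 + G)/(9*(59 + G)) (b(G) = ((G + 5)/(G + 59))/9 = ((5 + G)/(59 + G))/9 = (5 + G)/(9*(59 + G)))
(b(K(-7)) + 2242)/(I(35) - 1579) = ((5 + (1 - 7))/(9*(59 + (1 - 7))) + 2242)/((28 + 35)/(-33 + 35) - 1579) = ((5 - 6)/(9*(59 - 6)) + 2242)/(63/2 - 1579) = ((⅑)*(-1)/53 + 2242)/((½)*63 - 1579) = ((⅑)*(1/53)*(-1) + 2242)/(63/2 - 1579) = (-1/477 + 2242)/(-3095/2) = (1069433/477)*(-2/3095) = -2138866/1476315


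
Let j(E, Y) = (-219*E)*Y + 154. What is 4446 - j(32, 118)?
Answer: 831236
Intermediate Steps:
j(E, Y) = 154 - 219*E*Y (j(E, Y) = -219*E*Y + 154 = 154 - 219*E*Y)
4446 - j(32, 118) = 4446 - (154 - 219*32*118) = 4446 - (154 - 826944) = 4446 - 1*(-826790) = 4446 + 826790 = 831236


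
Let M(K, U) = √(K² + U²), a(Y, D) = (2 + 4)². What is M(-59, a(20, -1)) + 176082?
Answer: 176082 + √4777 ≈ 1.7615e+5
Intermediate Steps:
a(Y, D) = 36 (a(Y, D) = 6² = 36)
M(-59, a(20, -1)) + 176082 = √((-59)² + 36²) + 176082 = √(3481 + 1296) + 176082 = √4777 + 176082 = 176082 + √4777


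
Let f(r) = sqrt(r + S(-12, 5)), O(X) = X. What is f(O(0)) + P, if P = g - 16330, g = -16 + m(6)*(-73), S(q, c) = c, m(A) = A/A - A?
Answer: -15981 + sqrt(5) ≈ -15979.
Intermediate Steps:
m(A) = 1 - A
g = 349 (g = -16 + (1 - 1*6)*(-73) = -16 + (1 - 6)*(-73) = -16 - 5*(-73) = -16 + 365 = 349)
f(r) = sqrt(5 + r) (f(r) = sqrt(r + 5) = sqrt(5 + r))
P = -15981 (P = 349 - 16330 = -15981)
f(O(0)) + P = sqrt(5 + 0) - 15981 = sqrt(5) - 15981 = -15981 + sqrt(5)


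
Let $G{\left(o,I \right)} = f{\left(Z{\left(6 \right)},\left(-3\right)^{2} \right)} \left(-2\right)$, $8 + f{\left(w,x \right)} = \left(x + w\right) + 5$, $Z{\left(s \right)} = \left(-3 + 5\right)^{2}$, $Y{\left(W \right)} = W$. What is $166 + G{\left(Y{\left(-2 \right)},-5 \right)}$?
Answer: $146$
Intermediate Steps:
$Z{\left(s \right)} = 4$ ($Z{\left(s \right)} = 2^{2} = 4$)
$f{\left(w,x \right)} = -3 + w + x$ ($f{\left(w,x \right)} = -8 + \left(\left(x + w\right) + 5\right) = -8 + \left(\left(w + x\right) + 5\right) = -8 + \left(5 + w + x\right) = -3 + w + x$)
$G{\left(o,I \right)} = -20$ ($G{\left(o,I \right)} = \left(-3 + 4 + \left(-3\right)^{2}\right) \left(-2\right) = \left(-3 + 4 + 9\right) \left(-2\right) = 10 \left(-2\right) = -20$)
$166 + G{\left(Y{\left(-2 \right)},-5 \right)} = 166 - 20 = 146$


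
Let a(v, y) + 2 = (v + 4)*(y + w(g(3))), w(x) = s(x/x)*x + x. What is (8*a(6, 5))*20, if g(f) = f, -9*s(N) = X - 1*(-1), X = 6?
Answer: 26240/3 ≈ 8746.7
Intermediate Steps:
s(N) = -7/9 (s(N) = -(6 - 1*(-1))/9 = -(6 + 1)/9 = -⅑*7 = -7/9)
w(x) = 2*x/9 (w(x) = -7*x/9 + x = 2*x/9)
a(v, y) = -2 + (4 + v)*(⅔ + y) (a(v, y) = -2 + (v + 4)*(y + (2/9)*3) = -2 + (4 + v)*(y + ⅔) = -2 + (4 + v)*(⅔ + y))
(8*a(6, 5))*20 = (8*(⅔ + 4*5 + (⅔)*6 + 6*5))*20 = (8*(⅔ + 20 + 4 + 30))*20 = (8*(164/3))*20 = (1312/3)*20 = 26240/3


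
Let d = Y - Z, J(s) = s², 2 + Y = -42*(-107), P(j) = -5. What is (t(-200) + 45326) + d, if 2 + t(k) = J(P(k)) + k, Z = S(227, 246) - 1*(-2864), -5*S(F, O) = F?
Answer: 234112/5 ≈ 46822.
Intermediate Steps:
S(F, O) = -F/5
Y = 4492 (Y = -2 - 42*(-107) = -2 + 4494 = 4492)
Z = 14093/5 (Z = -⅕*227 - 1*(-2864) = -227/5 + 2864 = 14093/5 ≈ 2818.6)
d = 8367/5 (d = 4492 - 1*14093/5 = 4492 - 14093/5 = 8367/5 ≈ 1673.4)
t(k) = 23 + k (t(k) = -2 + ((-5)² + k) = -2 + (25 + k) = 23 + k)
(t(-200) + 45326) + d = ((23 - 200) + 45326) + 8367/5 = (-177 + 45326) + 8367/5 = 45149 + 8367/5 = 234112/5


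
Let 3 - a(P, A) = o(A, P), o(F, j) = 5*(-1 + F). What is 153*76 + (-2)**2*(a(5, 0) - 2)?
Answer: 11652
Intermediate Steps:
o(F, j) = -5 + 5*F
a(P, A) = 8 - 5*A (a(P, A) = 3 - (-5 + 5*A) = 3 + (5 - 5*A) = 8 - 5*A)
153*76 + (-2)**2*(a(5, 0) - 2) = 153*76 + (-2)**2*((8 - 5*0) - 2) = 11628 + 4*((8 + 0) - 2) = 11628 + 4*(8 - 2) = 11628 + 4*6 = 11628 + 24 = 11652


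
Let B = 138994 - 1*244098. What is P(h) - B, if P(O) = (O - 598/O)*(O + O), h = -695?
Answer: 1069958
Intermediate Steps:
B = -105104 (B = 138994 - 244098 = -105104)
P(O) = 2*O*(O - 598/O) (P(O) = (O - 598/O)*(2*O) = 2*O*(O - 598/O))
P(h) - B = (-1196 + 2*(-695)²) - 1*(-105104) = (-1196 + 2*483025) + 105104 = (-1196 + 966050) + 105104 = 964854 + 105104 = 1069958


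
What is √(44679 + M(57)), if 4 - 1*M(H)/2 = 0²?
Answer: √44687 ≈ 211.39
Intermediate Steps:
M(H) = 8 (M(H) = 8 - 2*0² = 8 - 2*0 = 8 + 0 = 8)
√(44679 + M(57)) = √(44679 + 8) = √44687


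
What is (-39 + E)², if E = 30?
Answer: 81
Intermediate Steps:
(-39 + E)² = (-39 + 30)² = (-9)² = 81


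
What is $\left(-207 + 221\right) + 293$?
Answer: $307$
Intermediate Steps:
$\left(-207 + 221\right) + 293 = 14 + 293 = 307$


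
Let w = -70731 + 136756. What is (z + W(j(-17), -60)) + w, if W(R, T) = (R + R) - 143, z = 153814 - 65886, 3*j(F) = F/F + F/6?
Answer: 1384279/9 ≈ 1.5381e+5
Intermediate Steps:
w = 66025
j(F) = ⅓ + F/18 (j(F) = (F/F + F/6)/3 = (1 + F*(⅙))/3 = (1 + F/6)/3 = ⅓ + F/18)
z = 87928
W(R, T) = -143 + 2*R (W(R, T) = 2*R - 143 = -143 + 2*R)
(z + W(j(-17), -60)) + w = (87928 + (-143 + 2*(⅓ + (1/18)*(-17)))) + 66025 = (87928 + (-143 + 2*(⅓ - 17/18))) + 66025 = (87928 + (-143 + 2*(-11/18))) + 66025 = (87928 + (-143 - 11/9)) + 66025 = (87928 - 1298/9) + 66025 = 790054/9 + 66025 = 1384279/9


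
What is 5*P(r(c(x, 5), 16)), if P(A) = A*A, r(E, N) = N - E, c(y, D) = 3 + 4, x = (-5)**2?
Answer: 405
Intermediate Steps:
x = 25
c(y, D) = 7
P(A) = A**2
5*P(r(c(x, 5), 16)) = 5*(16 - 1*7)**2 = 5*(16 - 7)**2 = 5*9**2 = 5*81 = 405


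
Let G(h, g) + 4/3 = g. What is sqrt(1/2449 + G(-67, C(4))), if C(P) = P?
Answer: sqrt(143964465)/7347 ≈ 1.6331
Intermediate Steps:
G(h, g) = -4/3 + g
sqrt(1/2449 + G(-67, C(4))) = sqrt(1/2449 + (-4/3 + 4)) = sqrt(1/2449 + 8/3) = sqrt(19595/7347) = sqrt(143964465)/7347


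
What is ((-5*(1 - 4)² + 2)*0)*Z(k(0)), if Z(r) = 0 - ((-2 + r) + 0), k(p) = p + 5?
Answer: 0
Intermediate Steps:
k(p) = 5 + p
Z(r) = 2 - r (Z(r) = 0 - (-2 + r) = 0 + (2 - r) = 2 - r)
((-5*(1 - 4)² + 2)*0)*Z(k(0)) = ((-5*(1 - 4)² + 2)*0)*(2 - (5 + 0)) = ((-5*(-3)² + 2)*0)*(2 - 1*5) = ((-5*9 + 2)*0)*(2 - 5) = ((-45 + 2)*0)*(-3) = -43*0*(-3) = 0*(-3) = 0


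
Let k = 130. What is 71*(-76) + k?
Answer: -5266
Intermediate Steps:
71*(-76) + k = 71*(-76) + 130 = -5396 + 130 = -5266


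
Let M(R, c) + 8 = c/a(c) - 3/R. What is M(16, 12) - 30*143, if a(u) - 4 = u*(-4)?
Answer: -756529/176 ≈ -4298.5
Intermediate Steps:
a(u) = 4 - 4*u (a(u) = 4 + u*(-4) = 4 - 4*u)
M(R, c) = -8 - 3/R + c/(4 - 4*c) (M(R, c) = -8 + (c/(4 - 4*c) - 3/R) = -8 + (-3/R + c/(4 - 4*c)) = -8 - 3/R + c/(4 - 4*c))
M(16, 12) - 30*143 = (¼)*(12 - 12*12 + 32*16 - 33*16*12)/(16*(-1 + 12)) - 30*143 = (¼)*(1/16)*(12 - 144 + 512 - 6336)/11 - 4290 = (¼)*(1/16)*(1/11)*(-5956) - 4290 = -1489/176 - 4290 = -756529/176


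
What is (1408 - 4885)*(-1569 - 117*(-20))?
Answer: -2680767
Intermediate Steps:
(1408 - 4885)*(-1569 - 117*(-20)) = -3477*(-1569 + 2340) = -3477*771 = -2680767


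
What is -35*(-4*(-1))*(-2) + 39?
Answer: 319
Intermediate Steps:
-35*(-4*(-1))*(-2) + 39 = -140*(-2) + 39 = -35*(-8) + 39 = 280 + 39 = 319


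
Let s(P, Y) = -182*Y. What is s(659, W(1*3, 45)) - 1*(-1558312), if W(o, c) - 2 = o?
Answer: 1557402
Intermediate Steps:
W(o, c) = 2 + o
s(659, W(1*3, 45)) - 1*(-1558312) = -182*(2 + 1*3) - 1*(-1558312) = -182*(2 + 3) + 1558312 = -182*5 + 1558312 = -910 + 1558312 = 1557402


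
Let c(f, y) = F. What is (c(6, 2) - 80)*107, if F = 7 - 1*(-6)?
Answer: -7169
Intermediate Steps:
F = 13 (F = 7 + 6 = 13)
c(f, y) = 13
(c(6, 2) - 80)*107 = (13 - 80)*107 = -67*107 = -7169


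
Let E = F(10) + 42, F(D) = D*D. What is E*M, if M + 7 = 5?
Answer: -284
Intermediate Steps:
F(D) = D**2
E = 142 (E = 10**2 + 42 = 100 + 42 = 142)
M = -2 (M = -7 + 5 = -2)
E*M = 142*(-2) = -284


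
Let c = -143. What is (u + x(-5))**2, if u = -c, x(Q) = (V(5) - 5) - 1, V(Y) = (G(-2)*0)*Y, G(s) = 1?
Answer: 18769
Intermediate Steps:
V(Y) = 0 (V(Y) = (1*0)*Y = 0*Y = 0)
x(Q) = -6 (x(Q) = (0 - 5) - 1 = -5 - 1 = -6)
u = 143 (u = -1*(-143) = 143)
(u + x(-5))**2 = (143 - 6)**2 = 137**2 = 18769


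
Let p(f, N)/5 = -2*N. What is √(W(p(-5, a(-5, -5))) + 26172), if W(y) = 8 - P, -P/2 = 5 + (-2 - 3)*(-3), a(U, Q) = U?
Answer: 2*√6555 ≈ 161.93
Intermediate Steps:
P = -40 (P = -2*(5 + (-2 - 3)*(-3)) = -2*(5 - 5*(-3)) = -2*(5 + 15) = -2*20 = -40)
p(f, N) = -10*N (p(f, N) = 5*(-2*N) = -10*N)
W(y) = 48 (W(y) = 8 - 1*(-40) = 8 + 40 = 48)
√(W(p(-5, a(-5, -5))) + 26172) = √(48 + 26172) = √26220 = 2*√6555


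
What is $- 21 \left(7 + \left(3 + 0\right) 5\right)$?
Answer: $-462$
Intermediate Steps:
$- 21 \left(7 + \left(3 + 0\right) 5\right) = - 21 \left(7 + 3 \cdot 5\right) = - 21 \left(7 + 15\right) = \left(-21\right) 22 = -462$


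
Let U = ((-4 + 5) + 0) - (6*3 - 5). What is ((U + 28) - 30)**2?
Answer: 196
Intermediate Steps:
U = -12 (U = (1 + 0) - (18 - 5) = 1 - 1*13 = 1 - 13 = -12)
((U + 28) - 30)**2 = ((-12 + 28) - 30)**2 = (16 - 30)**2 = (-14)**2 = 196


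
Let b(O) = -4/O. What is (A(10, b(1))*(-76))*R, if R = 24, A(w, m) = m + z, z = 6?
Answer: -3648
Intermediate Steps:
A(w, m) = 6 + m (A(w, m) = m + 6 = 6 + m)
(A(10, b(1))*(-76))*R = ((6 - 4/1)*(-76))*24 = ((6 - 4*1)*(-76))*24 = ((6 - 4)*(-76))*24 = (2*(-76))*24 = -152*24 = -3648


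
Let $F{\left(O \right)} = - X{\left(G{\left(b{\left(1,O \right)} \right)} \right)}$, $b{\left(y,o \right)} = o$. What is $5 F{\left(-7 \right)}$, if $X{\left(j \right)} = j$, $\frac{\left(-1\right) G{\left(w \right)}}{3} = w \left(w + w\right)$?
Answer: $1470$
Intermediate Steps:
$G{\left(w \right)} = - 6 w^{2}$ ($G{\left(w \right)} = - 3 w \left(w + w\right) = - 3 w 2 w = - 3 \cdot 2 w^{2} = - 6 w^{2}$)
$F{\left(O \right)} = 6 O^{2}$ ($F{\left(O \right)} = - \left(-6\right) O^{2} = 6 O^{2}$)
$5 F{\left(-7 \right)} = 5 \cdot 6 \left(-7\right)^{2} = 5 \cdot 6 \cdot 49 = 5 \cdot 294 = 1470$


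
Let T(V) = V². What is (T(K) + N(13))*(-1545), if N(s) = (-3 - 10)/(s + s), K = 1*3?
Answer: -26265/2 ≈ -13133.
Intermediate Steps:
K = 3
N(s) = -13/(2*s) (N(s) = -13*1/(2*s) = -13/(2*s))
(T(K) + N(13))*(-1545) = (3² - 13/2/13)*(-1545) = (9 - 13/2*1/13)*(-1545) = (9 - ½)*(-1545) = (17/2)*(-1545) = -26265/2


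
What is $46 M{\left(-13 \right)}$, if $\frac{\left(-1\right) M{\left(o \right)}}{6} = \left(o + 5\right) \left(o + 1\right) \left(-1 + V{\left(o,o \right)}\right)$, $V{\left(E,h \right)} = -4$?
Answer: $132480$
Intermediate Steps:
$M{\left(o \right)} = 30 \left(1 + o\right) \left(5 + o\right)$ ($M{\left(o \right)} = - 6 \left(o + 5\right) \left(o + 1\right) \left(-1 - 4\right) = - 6 \left(5 + o\right) \left(1 + o\right) \left(-5\right) = - 6 \left(1 + o\right) \left(5 + o\right) \left(-5\right) = - 6 \left(- 5 \left(1 + o\right) \left(5 + o\right)\right) = 30 \left(1 + o\right) \left(5 + o\right)$)
$46 M{\left(-13 \right)} = 46 \left(150 + 30 \left(-13\right)^{2} + 180 \left(-13\right)\right) = 46 \left(150 + 30 \cdot 169 - 2340\right) = 46 \left(150 + 5070 - 2340\right) = 46 \cdot 2880 = 132480$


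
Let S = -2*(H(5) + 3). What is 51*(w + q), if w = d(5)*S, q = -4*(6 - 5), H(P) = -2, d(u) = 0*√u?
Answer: -204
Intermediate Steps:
d(u) = 0
S = -2 (S = -2*(-2 + 3) = -2*1 = -2)
q = -4 (q = -4*1 = -4)
w = 0 (w = 0*(-2) = 0)
51*(w + q) = 51*(0 - 4) = 51*(-4) = -204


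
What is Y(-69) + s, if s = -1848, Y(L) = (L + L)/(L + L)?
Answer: -1847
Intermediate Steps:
Y(L) = 1 (Y(L) = (2*L)/((2*L)) = (2*L)*(1/(2*L)) = 1)
Y(-69) + s = 1 - 1848 = -1847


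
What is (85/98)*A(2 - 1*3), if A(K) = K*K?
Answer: 85/98 ≈ 0.86735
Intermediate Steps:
A(K) = K²
(85/98)*A(2 - 1*3) = (85/98)*(2 - 1*3)² = (85*(1/98))*(2 - 3)² = (85/98)*(-1)² = (85/98)*1 = 85/98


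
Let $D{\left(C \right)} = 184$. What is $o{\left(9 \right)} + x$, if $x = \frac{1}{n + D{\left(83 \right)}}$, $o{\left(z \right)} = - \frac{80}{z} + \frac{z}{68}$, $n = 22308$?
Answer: $- \frac{7533376}{860319} \approx -8.7565$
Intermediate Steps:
$o{\left(z \right)} = - \frac{80}{z} + \frac{z}{68}$ ($o{\left(z \right)} = - \frac{80}{z} + z \frac{1}{68} = - \frac{80}{z} + \frac{z}{68}$)
$x = \frac{1}{22492}$ ($x = \frac{1}{22308 + 184} = \frac{1}{22492} \approx 4.446 \cdot 10^{-5}$)
$o{\left(9 \right)} + x = \left(- \frac{80}{9} + \frac{1}{68} \cdot 9\right) + \frac{1}{22492} = \left(\left(-80\right) \frac{1}{9} + \frac{9}{68}\right) + \frac{1}{22492} = \left(- \frac{80}{9} + \frac{9}{68}\right) + \frac{1}{22492} = - \frac{5359}{612} + \frac{1}{22492} = - \frac{7533376}{860319}$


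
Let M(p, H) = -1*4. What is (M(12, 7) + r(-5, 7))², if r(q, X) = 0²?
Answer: 16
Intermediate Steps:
r(q, X) = 0
M(p, H) = -4
(M(12, 7) + r(-5, 7))² = (-4 + 0)² = (-4)² = 16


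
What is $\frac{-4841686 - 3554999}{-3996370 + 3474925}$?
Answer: $\frac{559779}{34763} \approx 16.103$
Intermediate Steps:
$\frac{-4841686 - 3554999}{-3996370 + 3474925} = - \frac{8396685}{-521445} = \left(-8396685\right) \left(- \frac{1}{521445}\right) = \frac{559779}{34763}$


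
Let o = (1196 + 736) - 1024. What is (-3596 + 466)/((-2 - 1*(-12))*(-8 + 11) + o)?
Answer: -1565/469 ≈ -3.3369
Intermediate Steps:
o = 908 (o = 1932 - 1024 = 908)
(-3596 + 466)/((-2 - 1*(-12))*(-8 + 11) + o) = (-3596 + 466)/((-2 - 1*(-12))*(-8 + 11) + 908) = -3130/((-2 + 12)*3 + 908) = -3130/(10*3 + 908) = -3130/(30 + 908) = -3130/938 = -3130*1/938 = -1565/469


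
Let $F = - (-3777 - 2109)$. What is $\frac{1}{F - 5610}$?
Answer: $\frac{1}{276} \approx 0.0036232$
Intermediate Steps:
$F = 5886$ ($F = \left(-1\right) \left(-5886\right) = 5886$)
$\frac{1}{F - 5610} = \frac{1}{5886 - 5610} = \frac{1}{276}$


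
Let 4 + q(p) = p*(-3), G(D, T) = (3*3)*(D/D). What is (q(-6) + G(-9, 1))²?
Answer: 529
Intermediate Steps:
G(D, T) = 9 (G(D, T) = 9*1 = 9)
q(p) = -4 - 3*p (q(p) = -4 + p*(-3) = -4 - 3*p)
(q(-6) + G(-9, 1))² = ((-4 - 3*(-6)) + 9)² = ((-4 + 18) + 9)² = (14 + 9)² = 23² = 529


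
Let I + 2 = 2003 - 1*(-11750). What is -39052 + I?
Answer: -25301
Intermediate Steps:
I = 13751 (I = -2 + (2003 - 1*(-11750)) = -2 + (2003 + 11750) = -2 + 13753 = 13751)
-39052 + I = -39052 + 13751 = -25301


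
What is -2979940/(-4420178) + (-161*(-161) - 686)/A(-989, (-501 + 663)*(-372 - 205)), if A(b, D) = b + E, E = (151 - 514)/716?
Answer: -38876838299750/1565819325343 ≈ -24.828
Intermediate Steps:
E = -363/716 (E = -363*1/716 = -363/716 ≈ -0.50698)
A(b, D) = -363/716 + b (A(b, D) = b - 363/716 = -363/716 + b)
-2979940/(-4420178) + (-161*(-161) - 686)/A(-989, (-501 + 663)*(-372 - 205)) = -2979940/(-4420178) + (-161*(-161) - 686)/(-363/716 - 989) = -2979940*(-1/4420178) + (25921 - 686)/(-708487/716) = 1489970/2210089 + 25235*(-716/708487) = 1489970/2210089 - 18068260/708487 = -38876838299750/1565819325343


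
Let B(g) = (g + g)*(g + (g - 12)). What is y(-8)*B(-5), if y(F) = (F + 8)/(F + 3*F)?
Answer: 0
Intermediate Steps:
B(g) = 2*g*(-12 + 2*g) (B(g) = (2*g)*(g + (-12 + g)) = (2*g)*(-12 + 2*g) = 2*g*(-12 + 2*g))
y(F) = (8 + F)/(4*F) (y(F) = (8 + F)/((4*F)) = (8 + F)*(1/(4*F)) = (8 + F)/(4*F))
y(-8)*B(-5) = ((¼)*(8 - 8)/(-8))*(4*(-5)*(-6 - 5)) = ((¼)*(-⅛)*0)*(4*(-5)*(-11)) = 0*220 = 0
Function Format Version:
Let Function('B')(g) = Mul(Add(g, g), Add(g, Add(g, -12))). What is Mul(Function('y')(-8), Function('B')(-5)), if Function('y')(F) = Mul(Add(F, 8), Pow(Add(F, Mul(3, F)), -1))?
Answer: 0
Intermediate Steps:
Function('B')(g) = Mul(2, g, Add(-12, Mul(2, g))) (Function('B')(g) = Mul(Mul(2, g), Add(g, Add(-12, g))) = Mul(Mul(2, g), Add(-12, Mul(2, g))) = Mul(2, g, Add(-12, Mul(2, g))))
Function('y')(F) = Mul(Rational(1, 4), Pow(F, -1), Add(8, F)) (Function('y')(F) = Mul(Add(8, F), Pow(Mul(4, F), -1)) = Mul(Add(8, F), Mul(Rational(1, 4), Pow(F, -1))) = Mul(Rational(1, 4), Pow(F, -1), Add(8, F)))
Mul(Function('y')(-8), Function('B')(-5)) = Mul(Mul(Rational(1, 4), Pow(-8, -1), Add(8, -8)), Mul(4, -5, Add(-6, -5))) = Mul(Mul(Rational(1, 4), Rational(-1, 8), 0), Mul(4, -5, -11)) = Mul(0, 220) = 0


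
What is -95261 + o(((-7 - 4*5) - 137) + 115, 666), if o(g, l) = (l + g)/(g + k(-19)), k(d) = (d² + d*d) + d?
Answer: -62300077/654 ≈ -95260.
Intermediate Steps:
k(d) = d + 2*d² (k(d) = (d² + d²) + d = 2*d² + d = d + 2*d²)
o(g, l) = (g + l)/(703 + g) (o(g, l) = (l + g)/(g - 19*(1 + 2*(-19))) = (g + l)/(g - 19*(1 - 38)) = (g + l)/(g - 19*(-37)) = (g + l)/(g + 703) = (g + l)/(703 + g))
-95261 + o(((-7 - 4*5) - 137) + 115, 666) = -95261 + ((((-7 - 4*5) - 137) + 115) + 666)/(703 + (((-7 - 4*5) - 137) + 115)) = -95261 + ((((-7 - 20) - 137) + 115) + 666)/(703 + (((-7 - 20) - 137) + 115)) = -95261 + (((-27 - 137) + 115) + 666)/(703 + ((-27 - 137) + 115)) = -95261 + ((-164 + 115) + 666)/(703 + (-164 + 115)) = -95261 + (-49 + 666)/(703 - 49) = -95261 + 617/654 = -62300077/654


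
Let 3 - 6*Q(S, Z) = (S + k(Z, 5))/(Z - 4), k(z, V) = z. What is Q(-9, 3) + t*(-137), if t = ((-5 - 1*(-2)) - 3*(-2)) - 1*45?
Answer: 11507/2 ≈ 5753.5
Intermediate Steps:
Q(S, Z) = ½ - (S + Z)/(6*(-4 + Z)) (Q(S, Z) = ½ - (S + Z)/(6*(Z - 4)) = ½ - (S + Z)/(6*(-4 + Z)))
t = -42 (t = ((-5 + 2) + 6) - 45 = (-3 + 6) - 45 = 3 - 45 = -42)
Q(-9, 3) + t*(-137) = (-12 - 1*(-9) + 2*3)/(6*(-4 + 3)) - 42*(-137) = (⅙)*(-12 + 9 + 6)/(-1) + 5754 = (⅙)*(-1)*3 + 5754 = -½ + 5754 = 11507/2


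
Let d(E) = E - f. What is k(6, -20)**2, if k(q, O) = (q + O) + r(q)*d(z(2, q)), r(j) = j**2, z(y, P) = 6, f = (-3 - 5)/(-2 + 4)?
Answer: 119716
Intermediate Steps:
f = -4 (f = -8/2 = -8*1/2 = -4)
d(E) = 4 + E (d(E) = E - 1*(-4) = E + 4 = 4 + E)
k(q, O) = O + q + 10*q**2 (k(q, O) = (q + O) + q**2*(4 + 6) = (O + q) + q**2*10 = (O + q) + 10*q**2 = O + q + 10*q**2)
k(6, -20)**2 = (-20 + 6 + 10*6**2)**2 = (-20 + 6 + 10*36)**2 = (-20 + 6 + 360)**2 = 346**2 = 119716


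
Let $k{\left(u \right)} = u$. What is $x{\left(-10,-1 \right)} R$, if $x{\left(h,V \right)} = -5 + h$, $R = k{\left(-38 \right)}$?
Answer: $570$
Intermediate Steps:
$R = -38$
$x{\left(-10,-1 \right)} R = \left(-5 - 10\right) \left(-38\right) = \left(-15\right) \left(-38\right) = 570$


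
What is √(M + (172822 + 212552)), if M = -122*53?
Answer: 2*√94727 ≈ 615.55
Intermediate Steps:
M = -6466
√(M + (172822 + 212552)) = √(-6466 + (172822 + 212552)) = √(-6466 + 385374) = √378908 = 2*√94727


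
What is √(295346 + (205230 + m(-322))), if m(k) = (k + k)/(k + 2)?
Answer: √200231205/20 ≈ 707.52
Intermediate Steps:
m(k) = 2*k/(2 + k) (m(k) = (2*k)/(2 + k) = 2*k/(2 + k))
√(295346 + (205230 + m(-322))) = √(295346 + (205230 + 2*(-322)/(2 - 322))) = √(295346 + (205230 + 2*(-322)/(-320))) = √(295346 + (205230 + 2*(-322)*(-1/320))) = √(295346 + (205230 + 161/80)) = √(295346 + 16418561/80) = √(40046241/80) = √200231205/20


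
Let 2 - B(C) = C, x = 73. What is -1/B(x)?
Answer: 1/71 ≈ 0.014085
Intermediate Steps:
B(C) = 2 - C
-1/B(x) = -1/(2 - 1*73) = -1/(2 - 73) = -1/(-71) = -1*(-1/71) = 1/71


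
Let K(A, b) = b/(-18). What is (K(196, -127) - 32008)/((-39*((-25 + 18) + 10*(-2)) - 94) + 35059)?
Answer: -576017/648324 ≈ -0.88847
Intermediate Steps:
K(A, b) = -b/18 (K(A, b) = b*(-1/18) = -b/18)
(K(196, -127) - 32008)/((-39*((-25 + 18) + 10*(-2)) - 94) + 35059) = (-1/18*(-127) - 32008)/((-39*((-25 + 18) + 10*(-2)) - 94) + 35059) = (127/18 - 32008)/((-39*(-7 - 20) - 94) + 35059) = -576017/(18*((-39*(-27) - 94) + 35059)) = -576017/(18*((1053 - 94) + 35059)) = -576017/(18*(959 + 35059)) = -576017/18/36018 = -576017/18*1/36018 = -576017/648324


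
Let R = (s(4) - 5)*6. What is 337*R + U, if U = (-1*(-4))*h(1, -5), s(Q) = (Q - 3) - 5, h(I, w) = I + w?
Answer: -18214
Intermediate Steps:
s(Q) = -8 + Q (s(Q) = (-3 + Q) - 5 = -8 + Q)
R = -54 (R = ((-8 + 4) - 5)*6 = (-4 - 5)*6 = -9*6 = -54)
U = -16 (U = (-1*(-4))*(1 - 5) = 4*(-4) = -16)
337*R + U = 337*(-54) - 16 = -18198 - 16 = -18214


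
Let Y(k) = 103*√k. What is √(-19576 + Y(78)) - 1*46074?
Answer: -46074 + I*√(19576 - 103*√78) ≈ -46074.0 + 136.62*I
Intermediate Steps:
√(-19576 + Y(78)) - 1*46074 = √(-19576 + 103*√78) - 1*46074 = √(-19576 + 103*√78) - 46074 = -46074 + √(-19576 + 103*√78)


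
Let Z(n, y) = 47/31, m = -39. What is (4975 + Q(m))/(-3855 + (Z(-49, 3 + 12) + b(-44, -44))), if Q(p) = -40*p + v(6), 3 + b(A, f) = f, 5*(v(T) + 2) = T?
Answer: -1012801/604575 ≈ -1.6752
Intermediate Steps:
v(T) = -2 + T/5
b(A, f) = -3 + f
Q(p) = -⅘ - 40*p (Q(p) = -40*p + (-2 + (⅕)*6) = -40*p + (-2 + 6/5) = -40*p - ⅘ = -⅘ - 40*p)
Z(n, y) = 47/31 (Z(n, y) = 47*(1/31) = 47/31)
(4975 + Q(m))/(-3855 + (Z(-49, 3 + 12) + b(-44, -44))) = (4975 + (-⅘ - 40*(-39)))/(-3855 + (47/31 + (-3 - 44))) = (4975 + (-⅘ + 1560))/(-3855 + (47/31 - 47)) = (4975 + 7796/5)/(-3855 - 1410/31) = 32671/(5*(-120915/31)) = (32671/5)*(-31/120915) = -1012801/604575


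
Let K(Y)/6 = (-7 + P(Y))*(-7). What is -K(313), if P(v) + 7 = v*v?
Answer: 4114110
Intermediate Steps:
P(v) = -7 + v² (P(v) = -7 + v*v = -7 + v²)
K(Y) = 588 - 42*Y² (K(Y) = 6*((-7 + (-7 + Y²))*(-7)) = 6*((-14 + Y²)*(-7)) = 6*(98 - 7*Y²) = 588 - 42*Y²)
-K(313) = -(588 - 42*313²) = -(588 - 42*97969) = -(588 - 4114698) = -1*(-4114110) = 4114110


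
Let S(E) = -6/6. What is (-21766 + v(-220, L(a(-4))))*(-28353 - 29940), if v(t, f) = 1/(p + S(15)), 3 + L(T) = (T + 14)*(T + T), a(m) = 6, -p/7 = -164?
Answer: 1455319779093/1147 ≈ 1.2688e+9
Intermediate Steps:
p = 1148 (p = -7*(-164) = 1148)
S(E) = -1 (S(E) = -6*⅙ = -1)
L(T) = -3 + 2*T*(14 + T) (L(T) = -3 + (T + 14)*(T + T) = -3 + (14 + T)*(2*T) = -3 + 2*T*(14 + T))
v(t, f) = 1/1147 (v(t, f) = 1/(1148 - 1) = 1/1147)
(-21766 + v(-220, L(a(-4))))*(-28353 - 29940) = (-21766 + 1/1147)*(-28353 - 29940) = -24965601/1147*(-58293) = 1455319779093/1147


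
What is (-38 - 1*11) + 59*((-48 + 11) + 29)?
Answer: -521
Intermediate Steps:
(-38 - 1*11) + 59*((-48 + 11) + 29) = (-38 - 11) + 59*(-37 + 29) = -49 + 59*(-8) = -49 - 472 = -521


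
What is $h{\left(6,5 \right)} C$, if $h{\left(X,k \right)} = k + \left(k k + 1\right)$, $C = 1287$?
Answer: $39897$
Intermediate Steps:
$h{\left(X,k \right)} = 1 + k + k^{2}$ ($h{\left(X,k \right)} = k + \left(k^{2} + 1\right) = k + \left(1 + k^{2}\right) = 1 + k + k^{2}$)
$h{\left(6,5 \right)} C = \left(1 + 5 + 5^{2}\right) 1287 = \left(1 + 5 + 25\right) 1287 = 31 \cdot 1287 = 39897$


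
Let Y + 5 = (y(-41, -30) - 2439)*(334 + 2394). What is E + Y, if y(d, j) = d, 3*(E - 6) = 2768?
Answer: -20293549/3 ≈ -6.7645e+6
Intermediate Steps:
E = 2786/3 (E = 6 + (1/3)*2768 = 6 + 2768/3 = 2786/3 ≈ 928.67)
Y = -6765445 (Y = -5 + (-41 - 2439)*(334 + 2394) = -5 - 2480*2728 = -5 - 6765440 = -6765445)
E + Y = 2786/3 - 6765445 = -20293549/3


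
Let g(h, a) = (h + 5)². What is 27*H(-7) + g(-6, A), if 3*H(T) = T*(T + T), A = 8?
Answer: 883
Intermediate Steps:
g(h, a) = (5 + h)²
H(T) = 2*T²/3 (H(T) = (T*(T + T))/3 = (T*(2*T))/3 = (2*T²)/3 = 2*T²/3)
27*H(-7) + g(-6, A) = 27*((⅔)*(-7)²) + (5 - 6)² = 27*((⅔)*49) + (-1)² = 27*(98/3) + 1 = 882 + 1 = 883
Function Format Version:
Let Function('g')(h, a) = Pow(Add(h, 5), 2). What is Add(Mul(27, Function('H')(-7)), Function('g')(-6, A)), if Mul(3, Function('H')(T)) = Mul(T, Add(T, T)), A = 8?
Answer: 883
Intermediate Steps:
Function('g')(h, a) = Pow(Add(5, h), 2)
Function('H')(T) = Mul(Rational(2, 3), Pow(T, 2)) (Function('H')(T) = Mul(Rational(1, 3), Mul(T, Add(T, T))) = Mul(Rational(1, 3), Mul(T, Mul(2, T))) = Mul(Rational(1, 3), Mul(2, Pow(T, 2))) = Mul(Rational(2, 3), Pow(T, 2)))
Add(Mul(27, Function('H')(-7)), Function('g')(-6, A)) = Add(Mul(27, Mul(Rational(2, 3), Pow(-7, 2))), Pow(Add(5, -6), 2)) = Add(Mul(27, Mul(Rational(2, 3), 49)), Pow(-1, 2)) = Add(Mul(27, Rational(98, 3)), 1) = Add(882, 1) = 883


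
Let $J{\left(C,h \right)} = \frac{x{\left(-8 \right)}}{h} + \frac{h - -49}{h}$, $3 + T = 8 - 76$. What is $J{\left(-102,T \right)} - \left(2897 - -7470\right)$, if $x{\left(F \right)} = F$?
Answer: $- \frac{736027}{71} \approx -10367.0$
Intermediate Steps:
$T = -71$ ($T = -3 + \left(8 - 76\right) = -3 - 68 = -71$)
$J{\left(C,h \right)} = - \frac{8}{h} + \frac{49 + h}{h}$ ($J{\left(C,h \right)} = - \frac{8}{h} + \frac{h - -49}{h} = - \frac{8}{h} + \frac{h + 49}{h} = - \frac{8}{h} + \frac{49 + h}{h}$)
$J{\left(-102,T \right)} - \left(2897 - -7470\right) = \frac{41 - 71}{-71} - \left(2897 - -7470\right) = \left(- \frac{1}{71}\right) \left(-30\right) - \left(2897 + 7470\right) = \frac{30}{71} - 10367 = - \frac{736027}{71}$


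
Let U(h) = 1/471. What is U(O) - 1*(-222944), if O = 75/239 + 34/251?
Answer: 105006625/471 ≈ 2.2294e+5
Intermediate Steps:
O = 26951/59989 (O = 75*(1/239) + 34*(1/251) = 75/239 + 34/251 = 26951/59989 ≈ 0.44927)
U(h) = 1/471
U(O) - 1*(-222944) = 1/471 - 1*(-222944) = 1/471 + 222944 = 105006625/471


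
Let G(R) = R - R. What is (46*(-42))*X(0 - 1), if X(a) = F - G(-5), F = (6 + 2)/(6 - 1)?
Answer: -15456/5 ≈ -3091.2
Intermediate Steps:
F = 8/5 ≈ 1.6000
G(R) = 0
X(a) = 8/5 (X(a) = 8/5 - 1*0 = 8/5 + 0 = 8/5)
(46*(-42))*X(0 - 1) = (46*(-42))*(8/5) = -1932*8/5 = -15456/5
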